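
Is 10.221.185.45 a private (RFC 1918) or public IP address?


RFC 1918 private ranges:
  10.0.0.0/8 (10.0.0.0 - 10.255.255.255)
  172.16.0.0/12 (172.16.0.0 - 172.31.255.255)
  192.168.0.0/16 (192.168.0.0 - 192.168.255.255)
Private (in 10.0.0.0/8)


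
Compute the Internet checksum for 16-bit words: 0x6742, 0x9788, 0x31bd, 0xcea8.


Sum all words (with carry folding):
+ 0x6742 = 0x6742
+ 0x9788 = 0xfeca
+ 0x31bd = 0x3088
+ 0xcea8 = 0xff30
One's complement: ~0xff30
Checksum = 0x00cf


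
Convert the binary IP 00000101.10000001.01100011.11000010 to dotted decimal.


00000101 = 5
10000001 = 129
01100011 = 99
11000010 = 194
IP: 5.129.99.194


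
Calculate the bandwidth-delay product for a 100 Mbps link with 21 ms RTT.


BDP = bandwidth * RTT
= 100 Mbps * 21 ms
= 100 * 1e6 * 21 / 1000 bits
= 2100000 bits
= 262500 bytes
= 256.3477 KB
BDP = 2100000 bits (262500 bytes)


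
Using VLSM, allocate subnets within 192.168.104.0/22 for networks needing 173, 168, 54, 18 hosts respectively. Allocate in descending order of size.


173 hosts -> /24 (254 usable): 192.168.104.0/24
168 hosts -> /24 (254 usable): 192.168.105.0/24
54 hosts -> /26 (62 usable): 192.168.106.0/26
18 hosts -> /27 (30 usable): 192.168.106.64/27
Allocation: 192.168.104.0/24 (173 hosts, 254 usable); 192.168.105.0/24 (168 hosts, 254 usable); 192.168.106.0/26 (54 hosts, 62 usable); 192.168.106.64/27 (18 hosts, 30 usable)


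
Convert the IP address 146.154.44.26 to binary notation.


146 = 10010010
154 = 10011010
44 = 00101100
26 = 00011010
Binary: 10010010.10011010.00101100.00011010


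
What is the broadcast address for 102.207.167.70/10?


Network: 102.192.0.0/10
Host bits = 22
Set all host bits to 1:
Broadcast: 102.255.255.255


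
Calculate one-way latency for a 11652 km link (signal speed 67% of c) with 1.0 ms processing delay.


Speed = 0.67 * 3e5 km/s = 201000 km/s
Propagation delay = 11652 / 201000 = 0.058 s = 57.9701 ms
Processing delay = 1.0 ms
Total one-way latency = 58.9701 ms


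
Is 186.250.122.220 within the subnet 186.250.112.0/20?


Subnet network: 186.250.112.0
Test IP AND mask: 186.250.112.0
Yes, 186.250.122.220 is in 186.250.112.0/20


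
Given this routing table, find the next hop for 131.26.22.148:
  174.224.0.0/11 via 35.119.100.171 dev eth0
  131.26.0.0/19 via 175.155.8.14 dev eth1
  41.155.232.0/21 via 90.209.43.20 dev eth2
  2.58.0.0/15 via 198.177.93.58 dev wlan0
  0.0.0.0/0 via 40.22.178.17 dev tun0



Longest prefix match for 131.26.22.148:
  /11 174.224.0.0: no
  /19 131.26.0.0: MATCH
  /21 41.155.232.0: no
  /15 2.58.0.0: no
  /0 0.0.0.0: MATCH
Selected: next-hop 175.155.8.14 via eth1 (matched /19)


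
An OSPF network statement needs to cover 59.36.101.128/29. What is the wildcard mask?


Subnet mask: 255.255.255.248
Wildcard = 255.255.255.255 - subnet mask
255 - 255 = 0
255 - 255 = 0
255 - 255 = 0
255 - 248 = 7
Wildcard: 0.0.0.7


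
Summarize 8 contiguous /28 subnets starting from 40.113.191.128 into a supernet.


Original prefix: /28
Number of subnets: 8 = 2^3
New prefix = 28 - 3 = 25
Supernet: 40.113.191.128/25


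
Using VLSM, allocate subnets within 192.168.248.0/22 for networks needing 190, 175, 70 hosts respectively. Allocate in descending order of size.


190 hosts -> /24 (254 usable): 192.168.248.0/24
175 hosts -> /24 (254 usable): 192.168.249.0/24
70 hosts -> /25 (126 usable): 192.168.250.0/25
Allocation: 192.168.248.0/24 (190 hosts, 254 usable); 192.168.249.0/24 (175 hosts, 254 usable); 192.168.250.0/25 (70 hosts, 126 usable)


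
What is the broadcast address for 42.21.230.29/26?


Network: 42.21.230.0/26
Host bits = 6
Set all host bits to 1:
Broadcast: 42.21.230.63


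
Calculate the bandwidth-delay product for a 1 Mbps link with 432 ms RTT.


BDP = bandwidth * RTT
= 1 Mbps * 432 ms
= 1 * 1e6 * 432 / 1000 bits
= 432000 bits
= 54000 bytes
= 52.7344 KB
BDP = 432000 bits (54000 bytes)


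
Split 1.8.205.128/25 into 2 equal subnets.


New prefix = 25 + 1 = 26
Each subnet has 64 addresses
  1.8.205.128/26
  1.8.205.192/26
Subnets: 1.8.205.128/26, 1.8.205.192/26


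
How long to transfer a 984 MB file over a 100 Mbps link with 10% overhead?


Effective throughput = 100 * (1 - 10/100) = 90 Mbps
File size in Mb = 984 * 8 = 7872 Mb
Time = 7872 / 90
Time = 87.4667 seconds


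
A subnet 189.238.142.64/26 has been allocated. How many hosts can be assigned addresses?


Host bits = 32 - 26 = 6
Total addresses = 2^6 = 64
Usable = total - 2 (network and broadcast)
Usable hosts: 62


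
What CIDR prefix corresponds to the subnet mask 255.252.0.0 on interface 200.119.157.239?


Binary: 11111111.11111100.00000000.00000000
Count leading 1s
Prefix: /14


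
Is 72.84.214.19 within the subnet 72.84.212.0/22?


Subnet network: 72.84.212.0
Test IP AND mask: 72.84.212.0
Yes, 72.84.214.19 is in 72.84.212.0/22


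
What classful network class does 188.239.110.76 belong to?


First octet: 188
Binary: 10111100
10xxxxxx -> Class B (128-191)
Class B, default mask 255.255.0.0 (/16)


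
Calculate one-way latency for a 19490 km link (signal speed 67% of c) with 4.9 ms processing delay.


Speed = 0.67 * 3e5 km/s = 201000 km/s
Propagation delay = 19490 / 201000 = 0.097 s = 96.9652 ms
Processing delay = 4.9 ms
Total one-way latency = 101.8652 ms


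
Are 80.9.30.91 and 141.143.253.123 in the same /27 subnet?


Mask: 255.255.255.224
80.9.30.91 AND mask = 80.9.30.64
141.143.253.123 AND mask = 141.143.253.96
No, different subnets (80.9.30.64 vs 141.143.253.96)


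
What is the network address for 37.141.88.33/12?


IP:   00100101.10001101.01011000.00100001
Mask: 11111111.11110000.00000000.00000000
AND operation:
Net:  00100101.10000000.00000000.00000000
Network: 37.128.0.0/12


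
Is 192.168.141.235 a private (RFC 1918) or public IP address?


RFC 1918 private ranges:
  10.0.0.0/8 (10.0.0.0 - 10.255.255.255)
  172.16.0.0/12 (172.16.0.0 - 172.31.255.255)
  192.168.0.0/16 (192.168.0.0 - 192.168.255.255)
Private (in 192.168.0.0/16)


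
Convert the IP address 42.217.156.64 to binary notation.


42 = 00101010
217 = 11011001
156 = 10011100
64 = 01000000
Binary: 00101010.11011001.10011100.01000000


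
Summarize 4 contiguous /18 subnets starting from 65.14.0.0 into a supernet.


Original prefix: /18
Number of subnets: 4 = 2^2
New prefix = 18 - 2 = 16
Supernet: 65.14.0.0/16


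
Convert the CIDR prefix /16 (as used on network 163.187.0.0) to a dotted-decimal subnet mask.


/16 means 16 network bits, 16 host bits
Binary: 11111111111111110000000000000000
Mask: 255.255.0.0


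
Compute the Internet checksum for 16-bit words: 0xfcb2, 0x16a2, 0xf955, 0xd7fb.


Sum all words (with carry folding):
+ 0xfcb2 = 0xfcb2
+ 0x16a2 = 0x1355
+ 0xf955 = 0x0cab
+ 0xd7fb = 0xe4a6
One's complement: ~0xe4a6
Checksum = 0x1b59


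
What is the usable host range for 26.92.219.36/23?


Network: 26.92.218.0
Broadcast: 26.92.219.255
First usable = network + 1
Last usable = broadcast - 1
Range: 26.92.218.1 to 26.92.219.254


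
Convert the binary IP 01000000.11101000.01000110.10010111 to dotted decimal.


01000000 = 64
11101000 = 232
01000110 = 70
10010111 = 151
IP: 64.232.70.151


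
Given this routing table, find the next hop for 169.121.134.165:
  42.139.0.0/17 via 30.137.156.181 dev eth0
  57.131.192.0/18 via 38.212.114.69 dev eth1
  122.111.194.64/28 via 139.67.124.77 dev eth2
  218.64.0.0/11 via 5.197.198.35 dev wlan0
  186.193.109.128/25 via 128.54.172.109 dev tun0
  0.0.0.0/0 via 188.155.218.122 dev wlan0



Longest prefix match for 169.121.134.165:
  /17 42.139.0.0: no
  /18 57.131.192.0: no
  /28 122.111.194.64: no
  /11 218.64.0.0: no
  /25 186.193.109.128: no
  /0 0.0.0.0: MATCH
Selected: next-hop 188.155.218.122 via wlan0 (matched /0)


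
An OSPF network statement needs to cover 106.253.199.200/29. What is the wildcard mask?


Subnet mask: 255.255.255.248
Wildcard = 255.255.255.255 - subnet mask
255 - 255 = 0
255 - 255 = 0
255 - 255 = 0
255 - 248 = 7
Wildcard: 0.0.0.7


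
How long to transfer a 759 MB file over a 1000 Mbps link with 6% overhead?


Effective throughput = 1000 * (1 - 6/100) = 940 Mbps
File size in Mb = 759 * 8 = 6072 Mb
Time = 6072 / 940
Time = 6.4596 seconds


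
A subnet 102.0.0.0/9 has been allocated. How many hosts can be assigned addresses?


Host bits = 32 - 9 = 23
Total addresses = 2^23 = 8388608
Usable = total - 2 (network and broadcast)
Usable hosts: 8388606


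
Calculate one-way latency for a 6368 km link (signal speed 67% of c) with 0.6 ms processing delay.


Speed = 0.67 * 3e5 km/s = 201000 km/s
Propagation delay = 6368 / 201000 = 0.0317 s = 31.6816 ms
Processing delay = 0.6 ms
Total one-way latency = 32.2816 ms


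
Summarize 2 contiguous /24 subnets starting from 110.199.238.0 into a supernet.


Original prefix: /24
Number of subnets: 2 = 2^1
New prefix = 24 - 1 = 23
Supernet: 110.199.238.0/23


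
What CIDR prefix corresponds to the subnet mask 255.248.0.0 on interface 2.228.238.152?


Binary: 11111111.11111000.00000000.00000000
Count leading 1s
Prefix: /13


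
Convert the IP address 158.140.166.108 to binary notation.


158 = 10011110
140 = 10001100
166 = 10100110
108 = 01101100
Binary: 10011110.10001100.10100110.01101100


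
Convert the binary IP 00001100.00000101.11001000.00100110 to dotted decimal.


00001100 = 12
00000101 = 5
11001000 = 200
00100110 = 38
IP: 12.5.200.38


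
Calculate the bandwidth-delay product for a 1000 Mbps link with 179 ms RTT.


BDP = bandwidth * RTT
= 1000 Mbps * 179 ms
= 1000 * 1e6 * 179 / 1000 bits
= 179000000 bits
= 22375000 bytes
= 21850.5859 KB
BDP = 179000000 bits (22375000 bytes)


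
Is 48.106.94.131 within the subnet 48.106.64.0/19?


Subnet network: 48.106.64.0
Test IP AND mask: 48.106.64.0
Yes, 48.106.94.131 is in 48.106.64.0/19


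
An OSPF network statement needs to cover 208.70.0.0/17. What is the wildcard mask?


Subnet mask: 255.255.128.0
Wildcard = 255.255.255.255 - subnet mask
255 - 255 = 0
255 - 255 = 0
255 - 128 = 127
255 - 0 = 255
Wildcard: 0.0.127.255


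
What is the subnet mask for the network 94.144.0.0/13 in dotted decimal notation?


/13 means 13 network bits, 19 host bits
Binary: 11111111111110000000000000000000
Mask: 255.248.0.0


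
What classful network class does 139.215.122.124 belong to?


First octet: 139
Binary: 10001011
10xxxxxx -> Class B (128-191)
Class B, default mask 255.255.0.0 (/16)


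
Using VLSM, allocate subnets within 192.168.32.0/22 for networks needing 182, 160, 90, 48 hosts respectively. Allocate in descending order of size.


182 hosts -> /24 (254 usable): 192.168.32.0/24
160 hosts -> /24 (254 usable): 192.168.33.0/24
90 hosts -> /25 (126 usable): 192.168.34.0/25
48 hosts -> /26 (62 usable): 192.168.34.128/26
Allocation: 192.168.32.0/24 (182 hosts, 254 usable); 192.168.33.0/24 (160 hosts, 254 usable); 192.168.34.0/25 (90 hosts, 126 usable); 192.168.34.128/26 (48 hosts, 62 usable)


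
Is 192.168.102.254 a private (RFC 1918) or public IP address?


RFC 1918 private ranges:
  10.0.0.0/8 (10.0.0.0 - 10.255.255.255)
  172.16.0.0/12 (172.16.0.0 - 172.31.255.255)
  192.168.0.0/16 (192.168.0.0 - 192.168.255.255)
Private (in 192.168.0.0/16)


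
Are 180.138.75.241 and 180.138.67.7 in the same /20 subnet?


Mask: 255.255.240.0
180.138.75.241 AND mask = 180.138.64.0
180.138.67.7 AND mask = 180.138.64.0
Yes, same subnet (180.138.64.0)


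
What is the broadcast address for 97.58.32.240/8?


Network: 97.0.0.0/8
Host bits = 24
Set all host bits to 1:
Broadcast: 97.255.255.255


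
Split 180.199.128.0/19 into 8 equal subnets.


New prefix = 19 + 3 = 22
Each subnet has 1024 addresses
  180.199.128.0/22
  180.199.132.0/22
  180.199.136.0/22
  180.199.140.0/22
  180.199.144.0/22
  180.199.148.0/22
  180.199.152.0/22
  180.199.156.0/22
Subnets: 180.199.128.0/22, 180.199.132.0/22, 180.199.136.0/22, 180.199.140.0/22, 180.199.144.0/22, 180.199.148.0/22, 180.199.152.0/22, 180.199.156.0/22


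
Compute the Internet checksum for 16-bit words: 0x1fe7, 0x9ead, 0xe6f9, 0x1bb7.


Sum all words (with carry folding):
+ 0x1fe7 = 0x1fe7
+ 0x9ead = 0xbe94
+ 0xe6f9 = 0xa58e
+ 0x1bb7 = 0xc145
One's complement: ~0xc145
Checksum = 0x3eba


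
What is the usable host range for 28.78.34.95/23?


Network: 28.78.34.0
Broadcast: 28.78.35.255
First usable = network + 1
Last usable = broadcast - 1
Range: 28.78.34.1 to 28.78.35.254


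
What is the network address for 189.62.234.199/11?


IP:   10111101.00111110.11101010.11000111
Mask: 11111111.11100000.00000000.00000000
AND operation:
Net:  10111101.00100000.00000000.00000000
Network: 189.32.0.0/11


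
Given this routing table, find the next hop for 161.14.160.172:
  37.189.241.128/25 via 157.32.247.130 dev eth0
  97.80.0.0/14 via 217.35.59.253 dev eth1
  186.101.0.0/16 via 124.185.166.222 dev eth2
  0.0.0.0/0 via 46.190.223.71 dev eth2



Longest prefix match for 161.14.160.172:
  /25 37.189.241.128: no
  /14 97.80.0.0: no
  /16 186.101.0.0: no
  /0 0.0.0.0: MATCH
Selected: next-hop 46.190.223.71 via eth2 (matched /0)


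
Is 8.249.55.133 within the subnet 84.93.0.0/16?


Subnet network: 84.93.0.0
Test IP AND mask: 8.249.0.0
No, 8.249.55.133 is not in 84.93.0.0/16


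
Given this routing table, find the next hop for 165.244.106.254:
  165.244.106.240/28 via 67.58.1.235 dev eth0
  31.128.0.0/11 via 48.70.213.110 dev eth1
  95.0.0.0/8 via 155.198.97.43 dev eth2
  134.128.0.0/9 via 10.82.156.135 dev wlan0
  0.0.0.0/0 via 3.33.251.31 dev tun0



Longest prefix match for 165.244.106.254:
  /28 165.244.106.240: MATCH
  /11 31.128.0.0: no
  /8 95.0.0.0: no
  /9 134.128.0.0: no
  /0 0.0.0.0: MATCH
Selected: next-hop 67.58.1.235 via eth0 (matched /28)


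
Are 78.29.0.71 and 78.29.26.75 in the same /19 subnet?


Mask: 255.255.224.0
78.29.0.71 AND mask = 78.29.0.0
78.29.26.75 AND mask = 78.29.0.0
Yes, same subnet (78.29.0.0)


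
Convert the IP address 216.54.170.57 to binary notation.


216 = 11011000
54 = 00110110
170 = 10101010
57 = 00111001
Binary: 11011000.00110110.10101010.00111001


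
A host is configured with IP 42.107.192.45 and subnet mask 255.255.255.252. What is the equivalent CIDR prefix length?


Binary: 11111111.11111111.11111111.11111100
Count leading 1s
Prefix: /30


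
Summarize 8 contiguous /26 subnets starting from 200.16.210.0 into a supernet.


Original prefix: /26
Number of subnets: 8 = 2^3
New prefix = 26 - 3 = 23
Supernet: 200.16.210.0/23


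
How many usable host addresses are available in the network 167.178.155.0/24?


Host bits = 32 - 24 = 8
Total addresses = 2^8 = 256
Usable = total - 2 (network and broadcast)
Usable hosts: 254


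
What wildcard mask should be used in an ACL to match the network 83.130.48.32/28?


Subnet mask: 255.255.255.240
Wildcard = 255.255.255.255 - subnet mask
255 - 255 = 0
255 - 255 = 0
255 - 255 = 0
255 - 240 = 15
Wildcard: 0.0.0.15


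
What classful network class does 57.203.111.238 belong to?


First octet: 57
Binary: 00111001
0xxxxxxx -> Class A (1-126)
Class A, default mask 255.0.0.0 (/8)


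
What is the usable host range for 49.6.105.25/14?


Network: 49.4.0.0
Broadcast: 49.7.255.255
First usable = network + 1
Last usable = broadcast - 1
Range: 49.4.0.1 to 49.7.255.254


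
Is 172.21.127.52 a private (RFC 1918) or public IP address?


RFC 1918 private ranges:
  10.0.0.0/8 (10.0.0.0 - 10.255.255.255)
  172.16.0.0/12 (172.16.0.0 - 172.31.255.255)
  192.168.0.0/16 (192.168.0.0 - 192.168.255.255)
Private (in 172.16.0.0/12)


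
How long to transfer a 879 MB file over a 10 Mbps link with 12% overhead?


Effective throughput = 10 * (1 - 12/100) = 8.8 Mbps
File size in Mb = 879 * 8 = 7032 Mb
Time = 7032 / 8.8
Time = 799.0909 seconds


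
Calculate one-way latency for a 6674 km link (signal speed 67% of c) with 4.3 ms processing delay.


Speed = 0.67 * 3e5 km/s = 201000 km/s
Propagation delay = 6674 / 201000 = 0.0332 s = 33.204 ms
Processing delay = 4.3 ms
Total one-way latency = 37.504 ms


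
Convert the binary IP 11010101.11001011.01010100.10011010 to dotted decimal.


11010101 = 213
11001011 = 203
01010100 = 84
10011010 = 154
IP: 213.203.84.154


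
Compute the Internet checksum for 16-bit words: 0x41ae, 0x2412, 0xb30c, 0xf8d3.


Sum all words (with carry folding):
+ 0x41ae = 0x41ae
+ 0x2412 = 0x65c0
+ 0xb30c = 0x18cd
+ 0xf8d3 = 0x11a1
One's complement: ~0x11a1
Checksum = 0xee5e


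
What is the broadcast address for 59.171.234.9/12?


Network: 59.160.0.0/12
Host bits = 20
Set all host bits to 1:
Broadcast: 59.175.255.255


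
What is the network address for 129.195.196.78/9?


IP:   10000001.11000011.11000100.01001110
Mask: 11111111.10000000.00000000.00000000
AND operation:
Net:  10000001.10000000.00000000.00000000
Network: 129.128.0.0/9


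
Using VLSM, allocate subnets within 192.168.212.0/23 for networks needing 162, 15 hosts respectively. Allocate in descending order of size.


162 hosts -> /24 (254 usable): 192.168.212.0/24
15 hosts -> /27 (30 usable): 192.168.213.0/27
Allocation: 192.168.212.0/24 (162 hosts, 254 usable); 192.168.213.0/27 (15 hosts, 30 usable)


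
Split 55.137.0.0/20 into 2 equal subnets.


New prefix = 20 + 1 = 21
Each subnet has 2048 addresses
  55.137.0.0/21
  55.137.8.0/21
Subnets: 55.137.0.0/21, 55.137.8.0/21


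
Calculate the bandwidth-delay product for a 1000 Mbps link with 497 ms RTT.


BDP = bandwidth * RTT
= 1000 Mbps * 497 ms
= 1000 * 1e6 * 497 / 1000 bits
= 497000000 bits
= 62125000 bytes
= 60668.9453 KB
BDP = 497000000 bits (62125000 bytes)


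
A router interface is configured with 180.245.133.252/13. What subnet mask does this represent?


/13 means 13 network bits, 19 host bits
Binary: 11111111111110000000000000000000
Mask: 255.248.0.0


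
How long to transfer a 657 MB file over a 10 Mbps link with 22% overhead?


Effective throughput = 10 * (1 - 22/100) = 7.8 Mbps
File size in Mb = 657 * 8 = 5256 Mb
Time = 5256 / 7.8
Time = 673.8462 seconds


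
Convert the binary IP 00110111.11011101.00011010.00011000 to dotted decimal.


00110111 = 55
11011101 = 221
00011010 = 26
00011000 = 24
IP: 55.221.26.24


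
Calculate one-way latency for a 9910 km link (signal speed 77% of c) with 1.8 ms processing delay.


Speed = 0.77 * 3e5 km/s = 231000 km/s
Propagation delay = 9910 / 231000 = 0.0429 s = 42.9004 ms
Processing delay = 1.8 ms
Total one-way latency = 44.7004 ms


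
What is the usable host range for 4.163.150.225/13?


Network: 4.160.0.0
Broadcast: 4.167.255.255
First usable = network + 1
Last usable = broadcast - 1
Range: 4.160.0.1 to 4.167.255.254


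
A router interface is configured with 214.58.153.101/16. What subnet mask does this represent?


/16 means 16 network bits, 16 host bits
Binary: 11111111111111110000000000000000
Mask: 255.255.0.0


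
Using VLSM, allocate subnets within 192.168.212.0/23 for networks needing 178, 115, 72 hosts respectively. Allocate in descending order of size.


178 hosts -> /24 (254 usable): 192.168.212.0/24
115 hosts -> /25 (126 usable): 192.168.213.0/25
72 hosts -> /25 (126 usable): 192.168.213.128/25
Allocation: 192.168.212.0/24 (178 hosts, 254 usable); 192.168.213.0/25 (115 hosts, 126 usable); 192.168.213.128/25 (72 hosts, 126 usable)


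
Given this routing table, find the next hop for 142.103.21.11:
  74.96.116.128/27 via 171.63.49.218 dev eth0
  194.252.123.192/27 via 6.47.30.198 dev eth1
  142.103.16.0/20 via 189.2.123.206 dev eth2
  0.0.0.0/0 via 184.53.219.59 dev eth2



Longest prefix match for 142.103.21.11:
  /27 74.96.116.128: no
  /27 194.252.123.192: no
  /20 142.103.16.0: MATCH
  /0 0.0.0.0: MATCH
Selected: next-hop 189.2.123.206 via eth2 (matched /20)


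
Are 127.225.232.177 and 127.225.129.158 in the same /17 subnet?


Mask: 255.255.128.0
127.225.232.177 AND mask = 127.225.128.0
127.225.129.158 AND mask = 127.225.128.0
Yes, same subnet (127.225.128.0)


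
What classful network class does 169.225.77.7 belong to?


First octet: 169
Binary: 10101001
10xxxxxx -> Class B (128-191)
Class B, default mask 255.255.0.0 (/16)


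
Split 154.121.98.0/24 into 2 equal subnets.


New prefix = 24 + 1 = 25
Each subnet has 128 addresses
  154.121.98.0/25
  154.121.98.128/25
Subnets: 154.121.98.0/25, 154.121.98.128/25


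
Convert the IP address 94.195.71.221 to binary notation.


94 = 01011110
195 = 11000011
71 = 01000111
221 = 11011101
Binary: 01011110.11000011.01000111.11011101


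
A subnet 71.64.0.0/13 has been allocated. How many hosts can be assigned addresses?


Host bits = 32 - 13 = 19
Total addresses = 2^19 = 524288
Usable = total - 2 (network and broadcast)
Usable hosts: 524286


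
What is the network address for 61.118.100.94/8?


IP:   00111101.01110110.01100100.01011110
Mask: 11111111.00000000.00000000.00000000
AND operation:
Net:  00111101.00000000.00000000.00000000
Network: 61.0.0.0/8


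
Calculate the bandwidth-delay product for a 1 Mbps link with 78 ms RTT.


BDP = bandwidth * RTT
= 1 Mbps * 78 ms
= 1 * 1e6 * 78 / 1000 bits
= 78000 bits
= 9750 bytes
= 9.5215 KB
BDP = 78000 bits (9750 bytes)


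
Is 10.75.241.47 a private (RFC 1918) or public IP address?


RFC 1918 private ranges:
  10.0.0.0/8 (10.0.0.0 - 10.255.255.255)
  172.16.0.0/12 (172.16.0.0 - 172.31.255.255)
  192.168.0.0/16 (192.168.0.0 - 192.168.255.255)
Private (in 10.0.0.0/8)


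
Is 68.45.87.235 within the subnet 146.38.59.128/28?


Subnet network: 146.38.59.128
Test IP AND mask: 68.45.87.224
No, 68.45.87.235 is not in 146.38.59.128/28


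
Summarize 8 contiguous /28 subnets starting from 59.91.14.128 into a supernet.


Original prefix: /28
Number of subnets: 8 = 2^3
New prefix = 28 - 3 = 25
Supernet: 59.91.14.128/25


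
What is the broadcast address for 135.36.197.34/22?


Network: 135.36.196.0/22
Host bits = 10
Set all host bits to 1:
Broadcast: 135.36.199.255


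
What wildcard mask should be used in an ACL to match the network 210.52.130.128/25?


Subnet mask: 255.255.255.128
Wildcard = 255.255.255.255 - subnet mask
255 - 255 = 0
255 - 255 = 0
255 - 255 = 0
255 - 128 = 127
Wildcard: 0.0.0.127


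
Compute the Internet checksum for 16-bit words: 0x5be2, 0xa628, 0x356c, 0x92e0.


Sum all words (with carry folding):
+ 0x5be2 = 0x5be2
+ 0xa628 = 0x020b
+ 0x356c = 0x3777
+ 0x92e0 = 0xca57
One's complement: ~0xca57
Checksum = 0x35a8


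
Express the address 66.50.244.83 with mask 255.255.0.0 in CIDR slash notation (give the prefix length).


Binary: 11111111.11111111.00000000.00000000
Count leading 1s
Prefix: /16


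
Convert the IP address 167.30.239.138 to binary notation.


167 = 10100111
30 = 00011110
239 = 11101111
138 = 10001010
Binary: 10100111.00011110.11101111.10001010


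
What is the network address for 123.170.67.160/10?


IP:   01111011.10101010.01000011.10100000
Mask: 11111111.11000000.00000000.00000000
AND operation:
Net:  01111011.10000000.00000000.00000000
Network: 123.128.0.0/10


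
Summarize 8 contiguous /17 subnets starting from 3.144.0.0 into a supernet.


Original prefix: /17
Number of subnets: 8 = 2^3
New prefix = 17 - 3 = 14
Supernet: 3.144.0.0/14


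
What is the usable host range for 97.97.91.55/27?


Network: 97.97.91.32
Broadcast: 97.97.91.63
First usable = network + 1
Last usable = broadcast - 1
Range: 97.97.91.33 to 97.97.91.62


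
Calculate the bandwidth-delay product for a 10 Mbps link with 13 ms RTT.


BDP = bandwidth * RTT
= 10 Mbps * 13 ms
= 10 * 1e6 * 13 / 1000 bits
= 130000 bits
= 16250 bytes
= 15.8691 KB
BDP = 130000 bits (16250 bytes)


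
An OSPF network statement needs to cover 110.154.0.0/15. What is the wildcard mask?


Subnet mask: 255.254.0.0
Wildcard = 255.255.255.255 - subnet mask
255 - 255 = 0
255 - 254 = 1
255 - 0 = 255
255 - 0 = 255
Wildcard: 0.1.255.255


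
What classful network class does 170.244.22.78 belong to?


First octet: 170
Binary: 10101010
10xxxxxx -> Class B (128-191)
Class B, default mask 255.255.0.0 (/16)


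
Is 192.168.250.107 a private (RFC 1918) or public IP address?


RFC 1918 private ranges:
  10.0.0.0/8 (10.0.0.0 - 10.255.255.255)
  172.16.0.0/12 (172.16.0.0 - 172.31.255.255)
  192.168.0.0/16 (192.168.0.0 - 192.168.255.255)
Private (in 192.168.0.0/16)


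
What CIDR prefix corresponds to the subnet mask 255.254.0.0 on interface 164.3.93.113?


Binary: 11111111.11111110.00000000.00000000
Count leading 1s
Prefix: /15


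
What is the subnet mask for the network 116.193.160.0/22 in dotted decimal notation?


/22 means 22 network bits, 10 host bits
Binary: 11111111111111111111110000000000
Mask: 255.255.252.0


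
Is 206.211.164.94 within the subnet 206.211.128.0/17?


Subnet network: 206.211.128.0
Test IP AND mask: 206.211.128.0
Yes, 206.211.164.94 is in 206.211.128.0/17


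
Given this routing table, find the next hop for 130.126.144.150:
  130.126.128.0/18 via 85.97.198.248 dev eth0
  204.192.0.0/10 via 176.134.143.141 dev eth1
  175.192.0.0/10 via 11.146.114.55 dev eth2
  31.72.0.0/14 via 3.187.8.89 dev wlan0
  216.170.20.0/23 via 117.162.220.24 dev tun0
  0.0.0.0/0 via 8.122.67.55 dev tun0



Longest prefix match for 130.126.144.150:
  /18 130.126.128.0: MATCH
  /10 204.192.0.0: no
  /10 175.192.0.0: no
  /14 31.72.0.0: no
  /23 216.170.20.0: no
  /0 0.0.0.0: MATCH
Selected: next-hop 85.97.198.248 via eth0 (matched /18)


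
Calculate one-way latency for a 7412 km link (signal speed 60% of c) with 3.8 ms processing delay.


Speed = 0.6 * 3e5 km/s = 180000 km/s
Propagation delay = 7412 / 180000 = 0.0412 s = 41.1778 ms
Processing delay = 3.8 ms
Total one-way latency = 44.9778 ms


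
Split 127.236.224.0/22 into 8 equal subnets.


New prefix = 22 + 3 = 25
Each subnet has 128 addresses
  127.236.224.0/25
  127.236.224.128/25
  127.236.225.0/25
  127.236.225.128/25
  127.236.226.0/25
  127.236.226.128/25
  127.236.227.0/25
  127.236.227.128/25
Subnets: 127.236.224.0/25, 127.236.224.128/25, 127.236.225.0/25, 127.236.225.128/25, 127.236.226.0/25, 127.236.226.128/25, 127.236.227.0/25, 127.236.227.128/25


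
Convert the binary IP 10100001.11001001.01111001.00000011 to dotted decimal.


10100001 = 161
11001001 = 201
01111001 = 121
00000011 = 3
IP: 161.201.121.3


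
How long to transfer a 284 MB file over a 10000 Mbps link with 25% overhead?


Effective throughput = 10000 * (1 - 25/100) = 7500 Mbps
File size in Mb = 284 * 8 = 2272 Mb
Time = 2272 / 7500
Time = 0.3029 seconds


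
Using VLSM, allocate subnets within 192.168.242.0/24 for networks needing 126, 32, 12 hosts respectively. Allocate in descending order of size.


126 hosts -> /25 (126 usable): 192.168.242.0/25
32 hosts -> /26 (62 usable): 192.168.242.128/26
12 hosts -> /28 (14 usable): 192.168.242.192/28
Allocation: 192.168.242.0/25 (126 hosts, 126 usable); 192.168.242.128/26 (32 hosts, 62 usable); 192.168.242.192/28 (12 hosts, 14 usable)


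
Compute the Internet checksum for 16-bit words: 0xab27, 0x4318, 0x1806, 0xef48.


Sum all words (with carry folding):
+ 0xab27 = 0xab27
+ 0x4318 = 0xee3f
+ 0x1806 = 0x0646
+ 0xef48 = 0xf58e
One's complement: ~0xf58e
Checksum = 0x0a71


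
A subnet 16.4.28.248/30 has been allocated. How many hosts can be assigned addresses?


Host bits = 32 - 30 = 2
Total addresses = 2^2 = 4
Usable = total - 2 (network and broadcast)
Usable hosts: 2


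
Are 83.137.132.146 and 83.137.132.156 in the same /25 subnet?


Mask: 255.255.255.128
83.137.132.146 AND mask = 83.137.132.128
83.137.132.156 AND mask = 83.137.132.128
Yes, same subnet (83.137.132.128)


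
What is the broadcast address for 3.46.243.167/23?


Network: 3.46.242.0/23
Host bits = 9
Set all host bits to 1:
Broadcast: 3.46.243.255


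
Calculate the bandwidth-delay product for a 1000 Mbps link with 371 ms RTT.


BDP = bandwidth * RTT
= 1000 Mbps * 371 ms
= 1000 * 1e6 * 371 / 1000 bits
= 371000000 bits
= 46375000 bytes
= 45288.0859 KB
BDP = 371000000 bits (46375000 bytes)


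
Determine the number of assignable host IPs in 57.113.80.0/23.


Host bits = 32 - 23 = 9
Total addresses = 2^9 = 512
Usable = total - 2 (network and broadcast)
Usable hosts: 510


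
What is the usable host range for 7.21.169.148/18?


Network: 7.21.128.0
Broadcast: 7.21.191.255
First usable = network + 1
Last usable = broadcast - 1
Range: 7.21.128.1 to 7.21.191.254


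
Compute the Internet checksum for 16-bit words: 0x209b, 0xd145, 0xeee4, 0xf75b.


Sum all words (with carry folding):
+ 0x209b = 0x209b
+ 0xd145 = 0xf1e0
+ 0xeee4 = 0xe0c5
+ 0xf75b = 0xd821
One's complement: ~0xd821
Checksum = 0x27de


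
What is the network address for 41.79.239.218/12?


IP:   00101001.01001111.11101111.11011010
Mask: 11111111.11110000.00000000.00000000
AND operation:
Net:  00101001.01000000.00000000.00000000
Network: 41.64.0.0/12


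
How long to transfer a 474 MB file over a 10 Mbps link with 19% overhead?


Effective throughput = 10 * (1 - 19/100) = 8.1 Mbps
File size in Mb = 474 * 8 = 3792 Mb
Time = 3792 / 8.1
Time = 468.1481 seconds


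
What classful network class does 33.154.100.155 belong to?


First octet: 33
Binary: 00100001
0xxxxxxx -> Class A (1-126)
Class A, default mask 255.0.0.0 (/8)


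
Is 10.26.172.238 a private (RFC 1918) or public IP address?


RFC 1918 private ranges:
  10.0.0.0/8 (10.0.0.0 - 10.255.255.255)
  172.16.0.0/12 (172.16.0.0 - 172.31.255.255)
  192.168.0.0/16 (192.168.0.0 - 192.168.255.255)
Private (in 10.0.0.0/8)


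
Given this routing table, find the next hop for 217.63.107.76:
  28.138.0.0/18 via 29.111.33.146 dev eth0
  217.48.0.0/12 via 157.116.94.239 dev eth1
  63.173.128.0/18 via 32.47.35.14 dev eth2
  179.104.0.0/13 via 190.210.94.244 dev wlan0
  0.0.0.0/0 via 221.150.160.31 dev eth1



Longest prefix match for 217.63.107.76:
  /18 28.138.0.0: no
  /12 217.48.0.0: MATCH
  /18 63.173.128.0: no
  /13 179.104.0.0: no
  /0 0.0.0.0: MATCH
Selected: next-hop 157.116.94.239 via eth1 (matched /12)


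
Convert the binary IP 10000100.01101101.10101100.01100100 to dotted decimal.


10000100 = 132
01101101 = 109
10101100 = 172
01100100 = 100
IP: 132.109.172.100


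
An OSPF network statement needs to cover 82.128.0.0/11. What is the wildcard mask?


Subnet mask: 255.224.0.0
Wildcard = 255.255.255.255 - subnet mask
255 - 255 = 0
255 - 224 = 31
255 - 0 = 255
255 - 0 = 255
Wildcard: 0.31.255.255


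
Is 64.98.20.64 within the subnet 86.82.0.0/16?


Subnet network: 86.82.0.0
Test IP AND mask: 64.98.0.0
No, 64.98.20.64 is not in 86.82.0.0/16


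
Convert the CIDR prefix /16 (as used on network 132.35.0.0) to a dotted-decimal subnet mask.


/16 means 16 network bits, 16 host bits
Binary: 11111111111111110000000000000000
Mask: 255.255.0.0


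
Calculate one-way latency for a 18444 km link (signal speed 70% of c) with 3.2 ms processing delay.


Speed = 0.7 * 3e5 km/s = 210000 km/s
Propagation delay = 18444 / 210000 = 0.0878 s = 87.8286 ms
Processing delay = 3.2 ms
Total one-way latency = 91.0286 ms


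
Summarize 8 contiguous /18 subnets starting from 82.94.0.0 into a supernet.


Original prefix: /18
Number of subnets: 8 = 2^3
New prefix = 18 - 3 = 15
Supernet: 82.94.0.0/15


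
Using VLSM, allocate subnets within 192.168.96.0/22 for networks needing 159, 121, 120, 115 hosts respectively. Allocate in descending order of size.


159 hosts -> /24 (254 usable): 192.168.96.0/24
121 hosts -> /25 (126 usable): 192.168.97.0/25
120 hosts -> /25 (126 usable): 192.168.97.128/25
115 hosts -> /25 (126 usable): 192.168.98.0/25
Allocation: 192.168.96.0/24 (159 hosts, 254 usable); 192.168.97.0/25 (121 hosts, 126 usable); 192.168.97.128/25 (120 hosts, 126 usable); 192.168.98.0/25 (115 hosts, 126 usable)


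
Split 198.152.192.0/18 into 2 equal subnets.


New prefix = 18 + 1 = 19
Each subnet has 8192 addresses
  198.152.192.0/19
  198.152.224.0/19
Subnets: 198.152.192.0/19, 198.152.224.0/19


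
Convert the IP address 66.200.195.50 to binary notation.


66 = 01000010
200 = 11001000
195 = 11000011
50 = 00110010
Binary: 01000010.11001000.11000011.00110010


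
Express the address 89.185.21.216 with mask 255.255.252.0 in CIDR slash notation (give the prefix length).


Binary: 11111111.11111111.11111100.00000000
Count leading 1s
Prefix: /22


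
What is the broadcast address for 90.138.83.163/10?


Network: 90.128.0.0/10
Host bits = 22
Set all host bits to 1:
Broadcast: 90.191.255.255


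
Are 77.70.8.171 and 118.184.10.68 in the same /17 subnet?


Mask: 255.255.128.0
77.70.8.171 AND mask = 77.70.0.0
118.184.10.68 AND mask = 118.184.0.0
No, different subnets (77.70.0.0 vs 118.184.0.0)


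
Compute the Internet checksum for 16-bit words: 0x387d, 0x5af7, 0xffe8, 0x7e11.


Sum all words (with carry folding):
+ 0x387d = 0x387d
+ 0x5af7 = 0x9374
+ 0xffe8 = 0x935d
+ 0x7e11 = 0x116f
One's complement: ~0x116f
Checksum = 0xee90


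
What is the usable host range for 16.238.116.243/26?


Network: 16.238.116.192
Broadcast: 16.238.116.255
First usable = network + 1
Last usable = broadcast - 1
Range: 16.238.116.193 to 16.238.116.254


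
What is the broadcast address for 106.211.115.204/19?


Network: 106.211.96.0/19
Host bits = 13
Set all host bits to 1:
Broadcast: 106.211.127.255


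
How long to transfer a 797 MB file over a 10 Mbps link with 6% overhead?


Effective throughput = 10 * (1 - 6/100) = 9.4 Mbps
File size in Mb = 797 * 8 = 6376 Mb
Time = 6376 / 9.4
Time = 678.2979 seconds


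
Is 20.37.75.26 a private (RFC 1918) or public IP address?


RFC 1918 private ranges:
  10.0.0.0/8 (10.0.0.0 - 10.255.255.255)
  172.16.0.0/12 (172.16.0.0 - 172.31.255.255)
  192.168.0.0/16 (192.168.0.0 - 192.168.255.255)
Public (not in any RFC 1918 range)


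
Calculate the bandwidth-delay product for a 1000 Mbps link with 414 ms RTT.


BDP = bandwidth * RTT
= 1000 Mbps * 414 ms
= 1000 * 1e6 * 414 / 1000 bits
= 414000000 bits
= 51750000 bytes
= 50537.1094 KB
BDP = 414000000 bits (51750000 bytes)


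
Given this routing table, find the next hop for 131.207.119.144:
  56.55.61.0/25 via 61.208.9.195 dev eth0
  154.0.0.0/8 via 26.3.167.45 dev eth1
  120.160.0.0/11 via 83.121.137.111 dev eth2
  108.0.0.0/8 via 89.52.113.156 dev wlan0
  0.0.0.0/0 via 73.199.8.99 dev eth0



Longest prefix match for 131.207.119.144:
  /25 56.55.61.0: no
  /8 154.0.0.0: no
  /11 120.160.0.0: no
  /8 108.0.0.0: no
  /0 0.0.0.0: MATCH
Selected: next-hop 73.199.8.99 via eth0 (matched /0)


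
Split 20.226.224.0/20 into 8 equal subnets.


New prefix = 20 + 3 = 23
Each subnet has 512 addresses
  20.226.224.0/23
  20.226.226.0/23
  20.226.228.0/23
  20.226.230.0/23
  20.226.232.0/23
  20.226.234.0/23
  20.226.236.0/23
  20.226.238.0/23
Subnets: 20.226.224.0/23, 20.226.226.0/23, 20.226.228.0/23, 20.226.230.0/23, 20.226.232.0/23, 20.226.234.0/23, 20.226.236.0/23, 20.226.238.0/23


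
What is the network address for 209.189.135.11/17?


IP:   11010001.10111101.10000111.00001011
Mask: 11111111.11111111.10000000.00000000
AND operation:
Net:  11010001.10111101.10000000.00000000
Network: 209.189.128.0/17


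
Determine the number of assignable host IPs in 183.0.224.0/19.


Host bits = 32 - 19 = 13
Total addresses = 2^13 = 8192
Usable = total - 2 (network and broadcast)
Usable hosts: 8190


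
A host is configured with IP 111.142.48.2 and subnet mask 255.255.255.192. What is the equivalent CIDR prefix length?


Binary: 11111111.11111111.11111111.11000000
Count leading 1s
Prefix: /26


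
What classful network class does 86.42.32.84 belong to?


First octet: 86
Binary: 01010110
0xxxxxxx -> Class A (1-126)
Class A, default mask 255.0.0.0 (/8)


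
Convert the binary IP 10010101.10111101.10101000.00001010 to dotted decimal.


10010101 = 149
10111101 = 189
10101000 = 168
00001010 = 10
IP: 149.189.168.10


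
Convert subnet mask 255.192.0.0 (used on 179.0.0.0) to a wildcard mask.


Subnet mask: 255.192.0.0
Wildcard = 255.255.255.255 - subnet mask
255 - 255 = 0
255 - 192 = 63
255 - 0 = 255
255 - 0 = 255
Wildcard: 0.63.255.255


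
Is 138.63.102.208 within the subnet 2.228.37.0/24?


Subnet network: 2.228.37.0
Test IP AND mask: 138.63.102.0
No, 138.63.102.208 is not in 2.228.37.0/24


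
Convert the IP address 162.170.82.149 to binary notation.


162 = 10100010
170 = 10101010
82 = 01010010
149 = 10010101
Binary: 10100010.10101010.01010010.10010101


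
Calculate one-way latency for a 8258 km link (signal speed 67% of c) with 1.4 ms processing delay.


Speed = 0.67 * 3e5 km/s = 201000 km/s
Propagation delay = 8258 / 201000 = 0.0411 s = 41.0846 ms
Processing delay = 1.4 ms
Total one-way latency = 42.4846 ms


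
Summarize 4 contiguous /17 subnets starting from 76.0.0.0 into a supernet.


Original prefix: /17
Number of subnets: 4 = 2^2
New prefix = 17 - 2 = 15
Supernet: 76.0.0.0/15


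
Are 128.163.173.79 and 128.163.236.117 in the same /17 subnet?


Mask: 255.255.128.0
128.163.173.79 AND mask = 128.163.128.0
128.163.236.117 AND mask = 128.163.128.0
Yes, same subnet (128.163.128.0)


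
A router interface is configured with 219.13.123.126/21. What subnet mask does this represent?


/21 means 21 network bits, 11 host bits
Binary: 11111111111111111111100000000000
Mask: 255.255.248.0


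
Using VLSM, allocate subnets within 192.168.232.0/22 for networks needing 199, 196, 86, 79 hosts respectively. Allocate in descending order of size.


199 hosts -> /24 (254 usable): 192.168.232.0/24
196 hosts -> /24 (254 usable): 192.168.233.0/24
86 hosts -> /25 (126 usable): 192.168.234.0/25
79 hosts -> /25 (126 usable): 192.168.234.128/25
Allocation: 192.168.232.0/24 (199 hosts, 254 usable); 192.168.233.0/24 (196 hosts, 254 usable); 192.168.234.0/25 (86 hosts, 126 usable); 192.168.234.128/25 (79 hosts, 126 usable)


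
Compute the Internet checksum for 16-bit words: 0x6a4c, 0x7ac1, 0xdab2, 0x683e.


Sum all words (with carry folding):
+ 0x6a4c = 0x6a4c
+ 0x7ac1 = 0xe50d
+ 0xdab2 = 0xbfc0
+ 0x683e = 0x27ff
One's complement: ~0x27ff
Checksum = 0xd800


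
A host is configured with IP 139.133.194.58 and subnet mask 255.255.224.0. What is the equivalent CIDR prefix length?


Binary: 11111111.11111111.11100000.00000000
Count leading 1s
Prefix: /19


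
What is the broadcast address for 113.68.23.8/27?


Network: 113.68.23.0/27
Host bits = 5
Set all host bits to 1:
Broadcast: 113.68.23.31


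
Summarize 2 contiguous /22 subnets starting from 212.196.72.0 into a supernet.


Original prefix: /22
Number of subnets: 2 = 2^1
New prefix = 22 - 1 = 21
Supernet: 212.196.72.0/21


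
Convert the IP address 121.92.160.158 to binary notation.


121 = 01111001
92 = 01011100
160 = 10100000
158 = 10011110
Binary: 01111001.01011100.10100000.10011110


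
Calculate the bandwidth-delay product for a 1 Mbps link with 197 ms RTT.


BDP = bandwidth * RTT
= 1 Mbps * 197 ms
= 1 * 1e6 * 197 / 1000 bits
= 197000 bits
= 24625 bytes
= 24.0479 KB
BDP = 197000 bits (24625 bytes)


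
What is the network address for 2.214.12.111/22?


IP:   00000010.11010110.00001100.01101111
Mask: 11111111.11111111.11111100.00000000
AND operation:
Net:  00000010.11010110.00001100.00000000
Network: 2.214.12.0/22


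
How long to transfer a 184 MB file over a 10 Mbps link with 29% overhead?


Effective throughput = 10 * (1 - 29/100) = 7.1 Mbps
File size in Mb = 184 * 8 = 1472 Mb
Time = 1472 / 7.1
Time = 207.3239 seconds


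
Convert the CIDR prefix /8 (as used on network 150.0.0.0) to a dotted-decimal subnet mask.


/8 means 8 network bits, 24 host bits
Binary: 11111111000000000000000000000000
Mask: 255.0.0.0


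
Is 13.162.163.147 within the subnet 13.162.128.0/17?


Subnet network: 13.162.128.0
Test IP AND mask: 13.162.128.0
Yes, 13.162.163.147 is in 13.162.128.0/17
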